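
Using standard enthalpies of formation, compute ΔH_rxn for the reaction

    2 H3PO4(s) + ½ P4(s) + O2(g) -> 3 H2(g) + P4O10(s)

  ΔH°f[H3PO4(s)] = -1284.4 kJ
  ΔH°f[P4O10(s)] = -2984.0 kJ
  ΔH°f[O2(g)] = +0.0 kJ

ΔH_rxn = -415.2 kJ

Products: 3·(+0.0) + 1·(-2984.0) = -2984.0
Reactants: 2·(-1284.4) + 1/2·(+0.0) + 1·(+0.0) = -2568.8
ΔH_rxn = (-2984.0) − (-2568.8) = -415.2 kJ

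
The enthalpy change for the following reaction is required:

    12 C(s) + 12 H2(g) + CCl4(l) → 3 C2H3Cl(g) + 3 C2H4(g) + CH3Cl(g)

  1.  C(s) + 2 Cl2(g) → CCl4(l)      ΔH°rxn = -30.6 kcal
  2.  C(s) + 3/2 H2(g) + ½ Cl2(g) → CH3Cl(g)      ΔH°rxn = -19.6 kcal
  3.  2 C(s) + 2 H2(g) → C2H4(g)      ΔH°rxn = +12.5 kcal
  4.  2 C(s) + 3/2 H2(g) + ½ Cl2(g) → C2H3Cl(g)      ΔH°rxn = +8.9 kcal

ΔH°rxn = 75.2 kcal

eq. 1 reversed (reverse to put CCl4(l) on the reactant side): +30.6 kcal
eq. 2 as written (CH3Cl(g) already on the product side): -19.6 kcal
eq. 3 × 3 (×3 to match 3 C2H4(g) in the target): (3)·(+12.5) = +37.5 kcal
eq. 4 × 3 (×3 to match 3 C2H3Cl(g) in the target): (3)·(+8.9) = +26.7 kcal
ΔH°rxn = (+30.6) + (-19.6) + (+37.5) + (+26.7) = 75.2 kcal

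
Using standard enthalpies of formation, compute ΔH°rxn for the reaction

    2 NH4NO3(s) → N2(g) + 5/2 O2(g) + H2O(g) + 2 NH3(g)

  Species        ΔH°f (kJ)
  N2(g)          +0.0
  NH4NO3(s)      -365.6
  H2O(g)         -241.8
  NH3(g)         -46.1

ΔH°rxn = 397.2 kJ

Products: 1·(+0.0) + 5/2·(+0.0) + 1·(-241.8) + 2·(-46.1) = -334.0
Reactants: 2·(-365.6) = -731.2
ΔH°rxn = (-334.0) − (-731.2) = 397.2 kJ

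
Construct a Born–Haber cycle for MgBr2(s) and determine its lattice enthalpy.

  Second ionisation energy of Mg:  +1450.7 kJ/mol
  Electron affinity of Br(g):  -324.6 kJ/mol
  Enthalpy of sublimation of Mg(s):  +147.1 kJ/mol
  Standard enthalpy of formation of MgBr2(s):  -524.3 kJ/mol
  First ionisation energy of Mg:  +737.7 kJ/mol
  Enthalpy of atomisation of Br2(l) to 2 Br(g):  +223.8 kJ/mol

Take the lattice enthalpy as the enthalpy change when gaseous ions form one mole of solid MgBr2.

U = -2434.4 kJ/mol

ΔHf° = 1·ΔHsub + 1·(ΣIE) + 1·D(Br2) + 2·EA + U
-524.3 = 1·(+147.1) + 1·(+2188.4) + 1·(+223.8) + 2·(-324.6) + U
U = -524.3 − (+1910.1) = -2434.4 kJ/mol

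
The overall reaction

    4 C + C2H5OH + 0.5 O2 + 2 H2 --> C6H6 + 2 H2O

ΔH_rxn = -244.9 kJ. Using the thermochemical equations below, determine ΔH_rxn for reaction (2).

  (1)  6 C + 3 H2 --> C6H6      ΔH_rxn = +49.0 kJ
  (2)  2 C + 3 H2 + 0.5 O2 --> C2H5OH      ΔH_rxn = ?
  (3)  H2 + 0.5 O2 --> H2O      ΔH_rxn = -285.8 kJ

ΔH_rxn = -277.7 kJ

(1) as written (C6H6 already on the product side): +49.0 kJ
(2) reversed (C2H5OH must end up as a reactant): contributes −x
(3) × 2 (×2 to match 2 H2O in the target): (2)·(-285.8) = -571.6 kJ
-244.9 = (+49.0) + (-571.6) − x
x = (-244.9 − (-522.6)) / (-1) = -277.7 kJ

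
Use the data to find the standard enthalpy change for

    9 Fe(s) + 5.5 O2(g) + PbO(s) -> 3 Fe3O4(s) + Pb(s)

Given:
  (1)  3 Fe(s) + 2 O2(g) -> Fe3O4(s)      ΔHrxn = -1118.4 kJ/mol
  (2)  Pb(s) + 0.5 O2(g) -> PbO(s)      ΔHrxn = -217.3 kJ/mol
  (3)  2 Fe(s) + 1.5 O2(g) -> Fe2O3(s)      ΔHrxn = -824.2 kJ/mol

(1) × 3: (3)·(-1118.4) = -3355.2 kJ/mol
(2) reversed: +217.3 kJ/mol
(3): not needed.
ΔHrxn = (3)·(-1118.4) + (-1)·(-217.3) = -3137.9 kJ/mol

ΔHrxn = -3137.9 kJ/mol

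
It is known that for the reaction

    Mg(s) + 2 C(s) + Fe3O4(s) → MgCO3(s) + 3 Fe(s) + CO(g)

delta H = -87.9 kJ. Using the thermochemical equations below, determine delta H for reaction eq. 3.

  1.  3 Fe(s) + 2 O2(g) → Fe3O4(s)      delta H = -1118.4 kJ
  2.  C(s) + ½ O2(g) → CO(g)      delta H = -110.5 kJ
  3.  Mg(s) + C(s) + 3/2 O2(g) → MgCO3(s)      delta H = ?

eq. 1 reversed: +1118.4 kJ
eq. 2 as written: -110.5 kJ
eq. 3 as written: contributes x
-87.9 = (+1118.4) + (-110.5) + x
x = (-87.9 − (+1007.9)) / (1) = -1095.8 kJ

delta H = -1095.8 kJ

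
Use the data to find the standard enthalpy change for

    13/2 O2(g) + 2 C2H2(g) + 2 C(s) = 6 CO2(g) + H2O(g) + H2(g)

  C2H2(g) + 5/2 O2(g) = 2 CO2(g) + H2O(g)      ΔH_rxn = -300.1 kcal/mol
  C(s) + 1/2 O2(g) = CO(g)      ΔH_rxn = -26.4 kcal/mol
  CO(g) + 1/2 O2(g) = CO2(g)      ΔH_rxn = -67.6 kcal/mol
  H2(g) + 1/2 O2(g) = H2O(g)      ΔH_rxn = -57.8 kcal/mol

ΔH_rxn = -730.4 kcal/mol

equation 1 × 2: (2)·(-300.1) = -600.2 kcal/mol
equation 2 × 2: (2)·(-26.4) = -52.8 kcal/mol
equation 3 × 2: (2)·(-67.6) = -135.2 kcal/mol
equation 4 reversed: +57.8 kcal/mol
Summing the manipulated equations, ΔH_rxn = (-600.2) + (-52.8) + (-135.2) + (+57.8) = -730.4 kcal/mol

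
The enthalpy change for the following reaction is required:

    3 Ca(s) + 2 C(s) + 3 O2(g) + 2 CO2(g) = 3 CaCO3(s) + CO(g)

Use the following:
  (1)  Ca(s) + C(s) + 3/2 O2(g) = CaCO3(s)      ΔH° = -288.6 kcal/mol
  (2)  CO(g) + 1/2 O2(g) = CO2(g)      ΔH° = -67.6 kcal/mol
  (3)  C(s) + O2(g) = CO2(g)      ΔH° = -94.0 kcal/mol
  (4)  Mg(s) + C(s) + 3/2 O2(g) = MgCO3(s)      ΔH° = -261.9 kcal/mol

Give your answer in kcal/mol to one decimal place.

ΔH° = -704.2 kcal/mol

(1) × 3 (×3 to match 3 CaCO3(s) in the target): (3)·(-288.6) = -865.8 kcal/mol
(2) reversed (reverse to put CO(g) on the product side): +67.6 kcal/mol
(3) reversed: +94.0 kcal/mol
(4): not needed (Mg(s) appears nowhere else).
ΔH° = (-865.8) + (+67.6) + (+94.0) = -704.2 kcal/mol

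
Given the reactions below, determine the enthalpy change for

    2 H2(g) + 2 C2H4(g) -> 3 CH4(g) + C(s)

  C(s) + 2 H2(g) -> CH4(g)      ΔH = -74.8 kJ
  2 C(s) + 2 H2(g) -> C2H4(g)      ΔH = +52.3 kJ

equation 1 × 3: (3)·(-74.8) = -224.4 kJ
equation 2 reversed and × 2: (-2)·(+52.3) = -104.6 kJ
ΔH = (3)·(-74.8) + (-2)·(+52.3) = -329.0 kJ

ΔH = -329.0 kJ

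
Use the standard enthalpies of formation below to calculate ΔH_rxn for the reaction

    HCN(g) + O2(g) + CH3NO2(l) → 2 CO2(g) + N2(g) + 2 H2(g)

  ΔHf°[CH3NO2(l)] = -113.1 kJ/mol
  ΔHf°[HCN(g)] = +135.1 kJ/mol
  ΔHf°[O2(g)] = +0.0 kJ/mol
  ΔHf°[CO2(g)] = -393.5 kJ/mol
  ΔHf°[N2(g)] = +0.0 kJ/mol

ΔH_rxn = -809.0 kJ/mol

Products: 2·(-393.5) + 1·(+0.0) + 2·(+0.0) = -787.0
Reactants: 1·(+135.1) + 1·(+0.0) + 1·(-113.1) = +22.0
ΔH_rxn = (-787.0) − (+22.0) = -809.0 kJ/mol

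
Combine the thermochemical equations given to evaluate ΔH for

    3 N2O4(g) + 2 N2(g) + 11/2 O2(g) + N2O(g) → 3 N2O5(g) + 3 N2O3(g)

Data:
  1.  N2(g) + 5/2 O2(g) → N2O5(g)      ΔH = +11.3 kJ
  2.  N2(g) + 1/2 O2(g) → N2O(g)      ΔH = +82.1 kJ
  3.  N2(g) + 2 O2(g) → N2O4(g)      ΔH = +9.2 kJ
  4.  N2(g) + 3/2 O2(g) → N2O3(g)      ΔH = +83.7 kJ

eq. 1 × 3 (×3 to match 3 N2O5(g) in the target): (3)·(+11.3) = +33.9 kJ
eq. 2 reversed (N2O(g) must end up as a reactant): -82.1 kJ
eq. 3 reversed and × 3 (N2O4(g) must end up as a reactant; ×3 to match 3 N2O4(g) in the target): (-3)·(+9.2) = -27.6 kJ
eq. 4 × 3 (×3 to match 3 N2O3(g) in the target): (3)·(+83.7) = +251.1 kJ
Combining the equations, ΔH = (3)·(+11.3) + (-1)·(+82.1) + (-3)·(+9.2) + (3)·(+83.7) = 175.3 kJ

ΔH = 175.3 kJ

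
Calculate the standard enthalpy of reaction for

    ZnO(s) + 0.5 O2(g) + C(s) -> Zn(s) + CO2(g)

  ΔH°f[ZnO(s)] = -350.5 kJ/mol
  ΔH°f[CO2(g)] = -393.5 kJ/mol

ΔH° = -43.0 kJ/mol

ΔH°rxn = Σ nΔHf°(products) − Σ nΔHf°(reactants).
Products: 1·(+0.0) + 1·(-393.5) = -393.5
Reactants: 1·(-350.5) + 1/2·(+0.0) + 1·(+0.0) = -350.5
ΔH° = (-393.5) − (-350.5) = -43.0 kJ/mol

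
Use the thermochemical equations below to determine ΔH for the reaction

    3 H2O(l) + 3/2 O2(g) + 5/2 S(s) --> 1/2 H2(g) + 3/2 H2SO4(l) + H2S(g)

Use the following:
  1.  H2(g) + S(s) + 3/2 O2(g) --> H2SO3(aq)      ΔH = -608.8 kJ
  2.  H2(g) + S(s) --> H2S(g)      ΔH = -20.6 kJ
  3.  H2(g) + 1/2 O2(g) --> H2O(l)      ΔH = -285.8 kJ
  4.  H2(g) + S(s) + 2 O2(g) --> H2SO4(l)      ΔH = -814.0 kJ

eq. 1: not needed (H2SO3(aq) appears nowhere else).
eq. 2 as written (H2S(g) already on the product side): -20.6 kJ
eq. 3 reversed and × 3 (reverse to put H2O(l) on the reactant side; scale by 3 for the 3 H2O(l)): (-3)·(-285.8) = +857.4 kJ
eq. 4 × 3/2 (scale by 3/2 for the 3/2 H2SO4(l)): (3/2)·(-814.0) = -1221.0 kJ
ΔH = (1)·(-20.6) + (-3)·(-285.8) + (3/2)·(-814.0) = -384.2 kJ

ΔH = -384.2 kJ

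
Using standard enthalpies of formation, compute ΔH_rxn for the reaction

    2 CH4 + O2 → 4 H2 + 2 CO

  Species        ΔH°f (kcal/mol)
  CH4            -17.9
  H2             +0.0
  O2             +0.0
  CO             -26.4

ΔH_rxn = -17.0 kcal/mol

Products: 4·(+0.0) + 2·(-26.4) = -52.8
Reactants: 2·(-17.9) + 1·(+0.0) = -35.8
ΔH_rxn = (-52.8) − (-35.8) = -17.0 kcal/mol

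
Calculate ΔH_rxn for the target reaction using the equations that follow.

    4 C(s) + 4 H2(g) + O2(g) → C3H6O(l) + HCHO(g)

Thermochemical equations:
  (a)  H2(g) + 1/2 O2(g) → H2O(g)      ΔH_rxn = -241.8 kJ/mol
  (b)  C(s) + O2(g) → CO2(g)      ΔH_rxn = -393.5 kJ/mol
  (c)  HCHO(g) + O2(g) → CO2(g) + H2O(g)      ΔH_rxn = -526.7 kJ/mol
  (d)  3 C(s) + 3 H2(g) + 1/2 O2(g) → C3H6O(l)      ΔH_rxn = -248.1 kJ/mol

(a) as written: -241.8 kJ/mol
(b) as written: -393.5 kJ/mol
(c) reversed (reverse to put HCHO(g) on the product side): +526.7 kJ/mol
(d) as written (C3H6O(l) already on the product side): -248.1 kJ/mol
Summing the manipulated equations, ΔH_rxn = (-241.8) + (-393.5) + (+526.7) + (-248.1) = -356.7 kJ/mol

ΔH_rxn = -356.7 kJ/mol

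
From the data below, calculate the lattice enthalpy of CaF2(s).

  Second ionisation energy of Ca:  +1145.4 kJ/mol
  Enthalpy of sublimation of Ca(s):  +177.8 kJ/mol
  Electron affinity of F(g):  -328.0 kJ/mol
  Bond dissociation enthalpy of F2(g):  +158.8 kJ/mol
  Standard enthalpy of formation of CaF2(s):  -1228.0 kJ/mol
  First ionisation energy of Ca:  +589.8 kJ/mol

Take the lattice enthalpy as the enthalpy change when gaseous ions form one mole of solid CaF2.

ΔHf° = 1·ΔHsub + 1·(ΣIE) + 1·D(F2) + 2·EA + U
-1228.0 = 1·(+177.8) + 1·(+1735.2) + 1·(+158.8) + 2·(-328.0) + U
U = -1228.0 − (+1415.8) = -2643.8 kJ/mol

U = -2643.8 kJ/mol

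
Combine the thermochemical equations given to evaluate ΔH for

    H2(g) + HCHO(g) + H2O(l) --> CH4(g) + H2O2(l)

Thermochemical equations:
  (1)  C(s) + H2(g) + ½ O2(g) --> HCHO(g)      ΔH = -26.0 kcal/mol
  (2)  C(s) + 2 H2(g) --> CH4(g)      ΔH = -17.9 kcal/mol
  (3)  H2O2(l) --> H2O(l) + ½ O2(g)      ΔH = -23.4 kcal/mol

ΔH = 31.5 kcal/mol

(1) reversed (reverse to put HCHO(g) on the reactant side): +26.0 kcal/mol
(2) as written (CH4(g) already on the product side): -17.9 kcal/mol
(3) reversed (H2O2(l) must end up as a product): +23.4 kcal/mol
ΔH = (-1)·(-26.0) + (1)·(-17.9) + (-1)·(-23.4) = 31.5 kcal/mol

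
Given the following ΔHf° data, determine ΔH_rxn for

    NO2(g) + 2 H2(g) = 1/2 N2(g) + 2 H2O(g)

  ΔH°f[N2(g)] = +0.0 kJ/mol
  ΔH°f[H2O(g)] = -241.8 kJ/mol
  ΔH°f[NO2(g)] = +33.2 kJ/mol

Products: 1/2·(+0.0) + 2·(-241.8) = -483.6
Reactants: 1·(+33.2) + 2·(+0.0) = +33.2
ΔH_rxn = (-483.6) − (+33.2) = -516.8 kJ/mol

ΔH_rxn = -516.8 kJ/mol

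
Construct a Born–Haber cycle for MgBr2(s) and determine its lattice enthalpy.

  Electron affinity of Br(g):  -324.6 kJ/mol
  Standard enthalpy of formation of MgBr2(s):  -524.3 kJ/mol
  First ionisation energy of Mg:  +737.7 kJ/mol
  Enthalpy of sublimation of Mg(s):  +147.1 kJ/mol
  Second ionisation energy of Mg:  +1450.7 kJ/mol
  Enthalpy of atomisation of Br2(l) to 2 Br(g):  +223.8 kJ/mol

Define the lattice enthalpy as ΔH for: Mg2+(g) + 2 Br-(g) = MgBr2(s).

ΔHf° = 1·ΔHsub + 1·(ΣIE) + 1·D(Br2) + 2·EA + U
-524.3 = 1·(+147.1) + 1·(+2188.4) + 1·(+223.8) + 2·(-324.6) + U
U = -524.3 − (+1910.1) = -2434.4 kJ/mol

U = -2434.4 kJ/mol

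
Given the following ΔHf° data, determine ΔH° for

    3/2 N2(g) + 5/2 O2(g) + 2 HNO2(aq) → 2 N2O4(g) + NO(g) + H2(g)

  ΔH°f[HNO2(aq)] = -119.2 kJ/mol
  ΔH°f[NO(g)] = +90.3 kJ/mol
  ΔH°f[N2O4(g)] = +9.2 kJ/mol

ΔH°rxn = Σ nΔHf°(products) − Σ nΔHf°(reactants).
Products: 2·(+9.2) + 1·(+90.3) + 1·(+0.0) = +108.7
Reactants: 3/2·(+0.0) + 5/2·(+0.0) + 2·(-119.2) = -238.4
ΔH° = (+108.7) − (-238.4) = 347.1 kJ/mol

ΔH° = 347.1 kJ/mol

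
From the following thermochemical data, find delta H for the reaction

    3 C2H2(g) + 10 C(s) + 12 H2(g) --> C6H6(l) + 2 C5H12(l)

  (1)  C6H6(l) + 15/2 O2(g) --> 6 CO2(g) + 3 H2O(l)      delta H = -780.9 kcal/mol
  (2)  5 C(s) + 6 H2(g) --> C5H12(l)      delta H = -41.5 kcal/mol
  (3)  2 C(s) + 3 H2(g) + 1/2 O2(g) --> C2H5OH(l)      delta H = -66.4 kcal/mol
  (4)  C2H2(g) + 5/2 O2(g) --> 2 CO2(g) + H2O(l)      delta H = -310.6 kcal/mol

delta H = -233.9 kcal/mol

(1) reversed: +780.9 kcal/mol
(2) × 2: (2)·(-41.5) = -83.0 kcal/mol
(3): not needed.
(4) × 3: (3)·(-310.6) = -931.8 kcal/mol
Since enthalpy is a state function, delta H = (+780.9) + (-83.0) + (-931.8) = -233.9 kcal/mol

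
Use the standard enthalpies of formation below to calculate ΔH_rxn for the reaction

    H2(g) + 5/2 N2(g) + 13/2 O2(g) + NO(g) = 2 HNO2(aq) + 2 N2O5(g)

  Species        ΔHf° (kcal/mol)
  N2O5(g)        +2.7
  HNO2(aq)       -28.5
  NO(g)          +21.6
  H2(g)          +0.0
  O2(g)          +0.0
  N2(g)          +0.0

ΔH_rxn = -73.2 kcal/mol

Products: 2·(-28.5) + 2·(+2.7) = -51.6
Reactants: 1·(+0.0) + 5/2·(+0.0) + 13/2·(+0.0) + 1·(+21.6) = +21.6
ΔH_rxn = (-51.6) − (+21.6) = -73.2 kcal/mol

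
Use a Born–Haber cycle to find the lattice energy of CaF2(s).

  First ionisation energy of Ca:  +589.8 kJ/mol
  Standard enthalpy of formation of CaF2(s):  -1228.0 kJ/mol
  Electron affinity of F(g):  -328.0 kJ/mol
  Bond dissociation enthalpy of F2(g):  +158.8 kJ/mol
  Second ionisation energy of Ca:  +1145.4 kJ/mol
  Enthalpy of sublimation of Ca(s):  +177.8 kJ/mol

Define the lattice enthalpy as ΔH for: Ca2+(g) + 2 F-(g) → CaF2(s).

ΔHf° = 1·ΔHsub + 1·(ΣIE) + 1·D(F2) + 2·EA + U
-1228.0 = 1·(+177.8) + 1·(+1735.2) + 1·(+158.8) + 2·(-328.0) + U
U = -1228.0 − (+1415.8) = -2643.8 kJ/mol

U = -2643.8 kJ/mol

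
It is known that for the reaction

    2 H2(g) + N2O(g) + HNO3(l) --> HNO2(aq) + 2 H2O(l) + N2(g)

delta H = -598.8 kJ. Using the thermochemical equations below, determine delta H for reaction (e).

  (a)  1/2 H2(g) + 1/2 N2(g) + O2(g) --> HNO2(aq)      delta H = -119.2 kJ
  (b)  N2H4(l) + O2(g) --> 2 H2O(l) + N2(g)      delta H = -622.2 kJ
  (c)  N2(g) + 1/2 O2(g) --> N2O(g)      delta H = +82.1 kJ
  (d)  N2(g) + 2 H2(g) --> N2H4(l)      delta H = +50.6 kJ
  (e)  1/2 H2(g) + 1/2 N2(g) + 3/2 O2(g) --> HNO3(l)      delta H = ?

(a) as written: -119.2 kJ
(b) as written: -622.2 kJ
(c) reversed: -82.1 kJ
(d) as written: +50.6 kJ
(e) reversed: contributes −x
-598.8 = (-119.2) + (-622.2) + (-82.1) + (+50.6) − x
x = (-598.8 − (-772.9)) / (-1) = -174.1 kJ

delta H = -174.1 kJ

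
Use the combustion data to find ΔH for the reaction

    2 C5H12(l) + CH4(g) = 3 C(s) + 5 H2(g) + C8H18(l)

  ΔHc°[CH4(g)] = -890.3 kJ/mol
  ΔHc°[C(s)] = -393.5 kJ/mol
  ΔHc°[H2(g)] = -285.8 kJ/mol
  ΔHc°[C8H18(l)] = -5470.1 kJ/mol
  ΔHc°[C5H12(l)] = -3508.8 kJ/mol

ΔH = 171.7 kJ/mol

Using ΔH = Σ nΔHc°(reactants) − Σ nΔHc°(products):
= [2·(-3508.8) + 1·(-890.3)] − [3·(-393.5) + 5·(-285.8) + 1·(-5470.1)]
= 171.7 kJ/mol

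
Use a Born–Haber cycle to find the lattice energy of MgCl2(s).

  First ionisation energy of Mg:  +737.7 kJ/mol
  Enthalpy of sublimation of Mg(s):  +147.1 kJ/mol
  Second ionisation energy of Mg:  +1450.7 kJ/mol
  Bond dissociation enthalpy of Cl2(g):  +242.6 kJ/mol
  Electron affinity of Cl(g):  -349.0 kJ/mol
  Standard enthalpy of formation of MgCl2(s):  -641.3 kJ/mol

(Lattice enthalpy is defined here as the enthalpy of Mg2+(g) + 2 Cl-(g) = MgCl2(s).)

ΔHf° = 1·ΔHsub + 1·(ΣIE) + 1·D(Cl2) + 2·EA + U
-641.3 = 1·(+147.1) + 1·(+2188.4) + 1·(+242.6) + 2·(-349.0) + U
U = -641.3 − (+1880.1) = -2521.4 kJ/mol

U = -2521.4 kJ/mol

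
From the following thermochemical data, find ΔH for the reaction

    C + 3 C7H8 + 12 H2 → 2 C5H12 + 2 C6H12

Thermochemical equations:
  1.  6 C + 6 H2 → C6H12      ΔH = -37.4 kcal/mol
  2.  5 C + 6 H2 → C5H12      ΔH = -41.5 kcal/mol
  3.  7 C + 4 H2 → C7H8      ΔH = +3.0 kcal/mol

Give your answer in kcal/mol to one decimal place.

eq. 1 × 2 (scale by 2 for the 2 C6H12): (2)·(-37.4) = -74.8 kcal/mol
eq. 2 × 2 (scale by 2 for the 2 C5H12): (2)·(-41.5) = -83.0 kcal/mol
eq. 3 reversed and × 3 (C7H8 must end up as a reactant; scale by 3 for the 3 C7H8): (-3)·(+3.0) = -9.0 kcal/mol
Since enthalpy is a state function, ΔH = (2)·(-37.4) + (2)·(-41.5) + (-3)·(+3.0) = -166.8 kcal/mol

ΔH = -166.8 kcal/mol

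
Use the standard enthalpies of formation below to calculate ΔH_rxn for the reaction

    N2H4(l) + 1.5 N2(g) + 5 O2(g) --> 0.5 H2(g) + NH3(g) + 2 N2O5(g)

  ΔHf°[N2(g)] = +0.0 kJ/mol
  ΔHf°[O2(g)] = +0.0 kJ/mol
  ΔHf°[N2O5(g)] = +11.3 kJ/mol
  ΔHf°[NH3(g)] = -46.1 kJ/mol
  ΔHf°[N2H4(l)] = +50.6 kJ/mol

ΔH_rxn = -74.1 kJ/mol

ΔH°rxn = Σ nΔHf°(products) − Σ nΔHf°(reactants).
Products: 1/2·(+0.0) + 1·(-46.1) + 2·(+11.3) = -23.5
Reactants: 1·(+50.6) + 3/2·(+0.0) + 5·(+0.0) = +50.6
ΔH_rxn = (-23.5) − (+50.6) = -74.1 kJ/mol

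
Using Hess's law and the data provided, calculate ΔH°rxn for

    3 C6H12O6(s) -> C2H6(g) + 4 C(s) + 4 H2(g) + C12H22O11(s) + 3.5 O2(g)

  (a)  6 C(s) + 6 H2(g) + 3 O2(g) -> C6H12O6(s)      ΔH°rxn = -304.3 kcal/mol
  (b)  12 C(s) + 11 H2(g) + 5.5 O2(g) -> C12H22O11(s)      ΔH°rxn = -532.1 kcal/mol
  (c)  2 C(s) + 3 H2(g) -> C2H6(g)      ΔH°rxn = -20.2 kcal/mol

ΔH°rxn = 360.6 kcal/mol

(a) reversed and × 3: (-3)·(-304.3) = +912.9 kcal/mol
(b) as written: -532.1 kcal/mol
(c) as written: -20.2 kcal/mol
Combining the equations, ΔH°rxn = (+912.9) + (-532.1) + (-20.2) = 360.6 kcal/mol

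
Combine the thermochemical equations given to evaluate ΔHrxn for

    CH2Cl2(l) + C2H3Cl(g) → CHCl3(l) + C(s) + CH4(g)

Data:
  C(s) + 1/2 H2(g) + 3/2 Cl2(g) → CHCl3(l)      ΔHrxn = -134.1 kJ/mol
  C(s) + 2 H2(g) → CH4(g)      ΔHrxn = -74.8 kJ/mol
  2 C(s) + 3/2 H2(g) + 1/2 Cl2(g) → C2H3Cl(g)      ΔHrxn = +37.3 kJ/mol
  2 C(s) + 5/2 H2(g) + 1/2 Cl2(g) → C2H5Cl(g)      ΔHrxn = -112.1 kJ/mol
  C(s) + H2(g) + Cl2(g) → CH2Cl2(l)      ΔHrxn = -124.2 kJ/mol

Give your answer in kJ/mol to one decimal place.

equation 1 as written: -134.1 kJ/mol
equation 2 as written: -74.8 kJ/mol
equation 3 reversed: -37.3 kJ/mol
equation 4: not needed.
equation 5 reversed: +124.2 kJ/mol
ΔHrxn = (1)·(-134.1) + (1)·(-74.8) + (-1)·(+37.3) + (-1)·(-124.2) = -122.0 kJ/mol

ΔHrxn = -122.0 kJ/mol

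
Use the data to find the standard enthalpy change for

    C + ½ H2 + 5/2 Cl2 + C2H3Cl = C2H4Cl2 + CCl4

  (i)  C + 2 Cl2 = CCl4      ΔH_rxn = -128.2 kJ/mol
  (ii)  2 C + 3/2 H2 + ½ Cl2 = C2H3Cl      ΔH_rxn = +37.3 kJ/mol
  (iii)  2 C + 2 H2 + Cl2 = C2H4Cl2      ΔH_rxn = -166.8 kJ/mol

(i) as written: -128.2 kJ/mol
(ii) reversed: -37.3 kJ/mol
(iii) as written: -166.8 kJ/mol
ΔH_rxn = (-128.2) + (-37.3) + (-166.8) = -332.3 kJ/mol

ΔH_rxn = -332.3 kJ/mol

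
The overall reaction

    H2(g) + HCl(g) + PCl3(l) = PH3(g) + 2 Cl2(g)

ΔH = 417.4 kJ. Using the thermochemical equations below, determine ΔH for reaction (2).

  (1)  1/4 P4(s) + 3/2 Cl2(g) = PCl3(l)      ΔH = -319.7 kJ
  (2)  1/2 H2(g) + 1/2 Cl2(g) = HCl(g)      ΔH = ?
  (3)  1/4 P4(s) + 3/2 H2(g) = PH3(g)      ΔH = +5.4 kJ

(1) reversed: +319.7 kJ
(2) reversed: contributes −x
(3) as written: +5.4 kJ
+417.4 = (+319.7) + (+5.4) − x
x = (+417.4 − (+325.1)) / (-1) = -92.3 kJ

ΔH = -92.3 kJ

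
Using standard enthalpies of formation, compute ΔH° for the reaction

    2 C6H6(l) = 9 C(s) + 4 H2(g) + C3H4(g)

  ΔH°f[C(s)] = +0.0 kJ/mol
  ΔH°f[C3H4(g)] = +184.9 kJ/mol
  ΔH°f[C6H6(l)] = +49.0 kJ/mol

ΔH° = 86.9 kJ/mol

ΔH°rxn = Σ nΔHf°(products) − Σ nΔHf°(reactants).
Products: 9·(+0.0) + 4·(+0.0) + 1·(+184.9) = +184.9
Reactants: 2·(+49.0) = +98.0
ΔH° = (+184.9) − (+98.0) = 86.9 kJ/mol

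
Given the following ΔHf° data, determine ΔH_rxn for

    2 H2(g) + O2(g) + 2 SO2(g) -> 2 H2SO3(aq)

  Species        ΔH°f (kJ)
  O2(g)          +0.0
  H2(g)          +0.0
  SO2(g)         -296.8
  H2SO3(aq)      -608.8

Products: 2·(-608.8) = -1217.6
Reactants: 2·(+0.0) + 1·(+0.0) + 2·(-296.8) = -593.6
ΔH_rxn = (-1217.6) − (-593.6) = -624.0 kJ

ΔH_rxn = -624.0 kJ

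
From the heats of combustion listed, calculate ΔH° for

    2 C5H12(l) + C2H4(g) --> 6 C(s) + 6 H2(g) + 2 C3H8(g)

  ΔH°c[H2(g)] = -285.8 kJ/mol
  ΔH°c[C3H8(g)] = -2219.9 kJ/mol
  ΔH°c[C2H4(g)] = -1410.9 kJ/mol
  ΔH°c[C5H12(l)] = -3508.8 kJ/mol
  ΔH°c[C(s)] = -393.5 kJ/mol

With combustion enthalpies, reactants minus products:
= [2·(-3508.8) + 1·(-1410.9)] − [6·(-393.5) + 6·(-285.8) + 2·(-2219.9)]
= 87.1 kJ/mol

ΔH° = 87.1 kJ/mol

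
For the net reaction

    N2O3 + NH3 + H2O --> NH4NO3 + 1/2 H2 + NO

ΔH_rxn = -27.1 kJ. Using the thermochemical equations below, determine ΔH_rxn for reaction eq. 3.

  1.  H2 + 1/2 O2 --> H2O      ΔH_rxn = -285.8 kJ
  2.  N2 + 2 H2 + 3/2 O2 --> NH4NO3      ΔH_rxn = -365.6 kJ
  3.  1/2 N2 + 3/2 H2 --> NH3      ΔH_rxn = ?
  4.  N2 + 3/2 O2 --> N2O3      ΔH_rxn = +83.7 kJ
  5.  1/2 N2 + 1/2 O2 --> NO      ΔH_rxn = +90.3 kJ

eq. 1 reversed: +285.8 kJ
eq. 2 as written: -365.6 kJ
eq. 3 reversed: contributes −x
eq. 4 reversed: -83.7 kJ
eq. 5 as written: +90.3 kJ
-27.1 = (+285.8) + (-365.6) + (-83.7) + (+90.3) − x
x = (-27.1 − (-73.2)) / (-1) = -46.1 kJ

ΔH_rxn = -46.1 kJ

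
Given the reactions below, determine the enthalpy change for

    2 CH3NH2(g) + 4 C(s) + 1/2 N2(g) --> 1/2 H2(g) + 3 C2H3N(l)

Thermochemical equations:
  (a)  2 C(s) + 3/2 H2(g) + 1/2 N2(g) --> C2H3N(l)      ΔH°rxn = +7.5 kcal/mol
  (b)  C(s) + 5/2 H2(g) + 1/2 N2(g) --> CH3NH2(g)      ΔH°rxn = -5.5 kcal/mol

(a) × 3: (3)·(+7.5) = +22.5 kcal/mol
(b) reversed and × 2: (-2)·(-5.5) = +11.0 kcal/mol
By Hess's law, ΔH°rxn = (+22.5) + (+11.0) = 33.5 kcal/mol

ΔH°rxn = 33.5 kcal/mol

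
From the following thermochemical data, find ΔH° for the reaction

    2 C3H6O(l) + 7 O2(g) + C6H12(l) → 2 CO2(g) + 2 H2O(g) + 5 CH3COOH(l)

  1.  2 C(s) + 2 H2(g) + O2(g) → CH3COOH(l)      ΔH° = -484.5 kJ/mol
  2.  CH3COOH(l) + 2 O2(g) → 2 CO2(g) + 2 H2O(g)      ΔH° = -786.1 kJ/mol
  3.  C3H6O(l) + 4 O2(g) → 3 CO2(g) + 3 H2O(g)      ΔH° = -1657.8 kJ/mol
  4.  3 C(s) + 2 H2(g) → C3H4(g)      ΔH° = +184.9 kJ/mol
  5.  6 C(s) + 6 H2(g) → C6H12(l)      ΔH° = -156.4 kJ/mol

eq. 1 × 3: (3)·(-484.5) = -1453.5 kJ/mol
eq. 2 reversed and × 2: (-2)·(-786.1) = +1572.2 kJ/mol
eq. 3 × 2: (2)·(-1657.8) = -3315.6 kJ/mol
eq. 4: not needed.
eq. 5 reversed: +156.4 kJ/mol
Since enthalpy is a state function, ΔH° = (3)·(-484.5) + (-2)·(-786.1) + (2)·(-1657.8) + (-1)·(-156.4) = -3040.5 kJ/mol

ΔH° = -3040.5 kJ/mol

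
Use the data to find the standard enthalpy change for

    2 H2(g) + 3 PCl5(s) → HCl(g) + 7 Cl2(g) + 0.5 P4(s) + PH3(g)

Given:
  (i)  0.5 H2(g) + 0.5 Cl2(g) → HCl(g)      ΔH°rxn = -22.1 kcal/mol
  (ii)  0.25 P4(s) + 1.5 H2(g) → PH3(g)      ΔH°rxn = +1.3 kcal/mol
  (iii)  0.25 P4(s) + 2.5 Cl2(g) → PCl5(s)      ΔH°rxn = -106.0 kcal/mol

(i) as written: -22.1 kcal/mol
(ii) as written: +1.3 kcal/mol
(iii) reversed and × 3: (-3)·(-106.0) = +318.0 kcal/mol
By Hess's law, ΔH°rxn = (1)·(-22.1) + (1)·(+1.3) + (-3)·(-106.0) = 297.2 kcal/mol

ΔH°rxn = 297.2 kcal/mol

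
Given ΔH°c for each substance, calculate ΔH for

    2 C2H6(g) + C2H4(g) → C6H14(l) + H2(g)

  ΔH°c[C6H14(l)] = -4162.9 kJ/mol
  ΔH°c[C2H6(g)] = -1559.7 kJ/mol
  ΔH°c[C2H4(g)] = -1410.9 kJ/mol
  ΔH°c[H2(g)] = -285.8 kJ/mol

ΔH = -81.6 kJ/mol

Using ΔH = Σ nΔHc°(reactants) − Σ nΔHc°(products):
= [2·(-1559.7) + 1·(-1410.9)] − [1·(-4162.9) + 1·(-285.8)]
= -81.6 kJ/mol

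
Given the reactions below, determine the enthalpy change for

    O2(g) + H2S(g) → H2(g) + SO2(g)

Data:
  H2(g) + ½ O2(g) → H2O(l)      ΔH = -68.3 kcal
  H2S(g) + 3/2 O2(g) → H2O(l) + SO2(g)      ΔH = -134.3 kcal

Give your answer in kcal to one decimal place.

equation 1 reversed (reverse to put H2(g) on the product side): +68.3 kcal
equation 2 as written (H2S(g) already on the reactant side): -134.3 kcal
Since enthalpy is a state function, ΔH = (+68.3) + (-134.3) = -66.0 kcal

ΔH = -66.0 kcal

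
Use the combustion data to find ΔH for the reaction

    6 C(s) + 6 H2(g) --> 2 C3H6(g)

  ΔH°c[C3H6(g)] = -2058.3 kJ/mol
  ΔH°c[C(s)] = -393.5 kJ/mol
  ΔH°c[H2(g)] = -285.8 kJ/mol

Using ΔH = Σ nΔHc°(reactants) − Σ nΔHc°(products):
= [6·(-393.5) + 6·(-285.8)] − [2·(-2058.3)]
= 40.8 kJ/mol

ΔH = 40.8 kJ/mol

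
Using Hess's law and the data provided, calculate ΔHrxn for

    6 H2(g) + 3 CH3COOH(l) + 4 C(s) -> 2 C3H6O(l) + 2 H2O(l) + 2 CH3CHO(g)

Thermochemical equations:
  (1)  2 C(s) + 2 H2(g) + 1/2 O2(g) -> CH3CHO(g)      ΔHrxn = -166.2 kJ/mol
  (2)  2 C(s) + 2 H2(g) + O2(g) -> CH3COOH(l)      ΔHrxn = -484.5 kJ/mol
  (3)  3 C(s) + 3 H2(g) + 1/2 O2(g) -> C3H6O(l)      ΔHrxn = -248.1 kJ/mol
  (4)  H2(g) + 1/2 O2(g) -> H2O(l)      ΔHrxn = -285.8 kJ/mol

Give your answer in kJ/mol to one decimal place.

(1) × 2: (2)·(-166.2) = -332.4 kJ/mol
(2) reversed and × 3: (-3)·(-484.5) = +1453.5 kJ/mol
(3) × 2: (2)·(-248.1) = -496.2 kJ/mol
(4) × 2: (2)·(-285.8) = -571.6 kJ/mol
ΔHrxn = (-332.4) + (+1453.5) + (-496.2) + (-571.6) = 53.3 kJ/mol

ΔHrxn = 53.3 kJ/mol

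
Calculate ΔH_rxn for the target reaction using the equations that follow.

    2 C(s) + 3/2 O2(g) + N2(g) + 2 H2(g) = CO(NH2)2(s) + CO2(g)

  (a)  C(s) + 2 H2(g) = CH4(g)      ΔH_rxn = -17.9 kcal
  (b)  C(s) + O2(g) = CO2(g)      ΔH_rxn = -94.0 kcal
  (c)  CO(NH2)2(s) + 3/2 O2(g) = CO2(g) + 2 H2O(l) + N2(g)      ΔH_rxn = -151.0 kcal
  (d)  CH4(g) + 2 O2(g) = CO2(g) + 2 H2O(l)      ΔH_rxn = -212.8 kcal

ΔH_rxn = -173.7 kcal

(a) as written (H2(g) already on the reactant side): -17.9 kcal
(b) as written: -94.0 kcal
(c) reversed (reverse to put CO(NH2)2(s) on the product side): +151.0 kcal
(d) as written: -212.8 kcal
Combining the equations, ΔH_rxn = (-17.9) + (-94.0) + (+151.0) + (-212.8) = -173.7 kcal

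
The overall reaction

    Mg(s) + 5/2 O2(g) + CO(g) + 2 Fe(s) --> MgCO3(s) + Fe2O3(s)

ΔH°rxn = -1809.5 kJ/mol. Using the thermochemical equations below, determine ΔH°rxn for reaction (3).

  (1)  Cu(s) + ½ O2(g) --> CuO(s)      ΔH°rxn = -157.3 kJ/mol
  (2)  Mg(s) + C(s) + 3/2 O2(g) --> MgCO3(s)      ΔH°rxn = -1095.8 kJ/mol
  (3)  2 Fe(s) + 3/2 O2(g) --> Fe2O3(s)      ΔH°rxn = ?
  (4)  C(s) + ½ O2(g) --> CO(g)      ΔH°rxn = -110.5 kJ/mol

(1): not needed (Cu(s) appears nowhere else).
(2) as written (MgCO3(s) already on the product side): -1095.8 kJ/mol
(3) as written (Fe2O3(s) already on the product side): contributes x
(4) reversed (reverse to put CO(g) on the reactant side): +110.5 kJ/mol
-1809.5 = (-1095.8) + (+110.5) + x
x = (-1809.5 − (-985.3)) / (1) = -824.2 kJ/mol

ΔH°rxn = -824.2 kJ/mol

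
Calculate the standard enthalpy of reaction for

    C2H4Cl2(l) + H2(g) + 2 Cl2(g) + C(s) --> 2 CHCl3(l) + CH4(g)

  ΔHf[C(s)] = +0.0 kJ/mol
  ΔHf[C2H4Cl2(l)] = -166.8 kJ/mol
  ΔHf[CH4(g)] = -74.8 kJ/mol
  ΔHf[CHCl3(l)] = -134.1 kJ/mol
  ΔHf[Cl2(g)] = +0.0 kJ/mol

ΔH° = -176.2 kJ/mol

Products: 2·(-134.1) + 1·(-74.8) = -343.0
Reactants: 1·(-166.8) + 1·(+0.0) + 2·(+0.0) + 1·(+0.0) = -166.8
ΔH° = (-343.0) − (-166.8) = -176.2 kJ/mol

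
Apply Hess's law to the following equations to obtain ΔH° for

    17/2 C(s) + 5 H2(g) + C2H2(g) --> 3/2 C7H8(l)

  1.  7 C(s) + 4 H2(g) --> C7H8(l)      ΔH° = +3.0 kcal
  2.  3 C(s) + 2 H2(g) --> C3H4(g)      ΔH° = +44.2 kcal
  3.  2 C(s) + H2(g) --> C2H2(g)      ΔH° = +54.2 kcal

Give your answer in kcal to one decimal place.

eq. 1 × 3/2 (scale by 3/2 for the 3/2 C7H8(l)): (3/2)·(+3.0) = +4.5 kcal
eq. 2: not needed (C3H4(g) appears nowhere else).
eq. 3 reversed (C2H2(g) must end up as a reactant): -54.2 kcal
By Hess's law, ΔH° = (3/2)·(+3.0) + (-1)·(+54.2) = -49.7 kcal

ΔH° = -49.7 kcal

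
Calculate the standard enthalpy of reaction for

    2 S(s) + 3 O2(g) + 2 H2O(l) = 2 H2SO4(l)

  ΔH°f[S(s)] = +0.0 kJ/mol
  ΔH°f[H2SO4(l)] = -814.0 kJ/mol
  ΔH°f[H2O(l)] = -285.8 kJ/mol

ΔH°rxn = Σ nΔHf°(products) − Σ nΔHf°(reactants).
Products: 2·(-814.0) = -1628.0
Reactants: 2·(+0.0) + 3·(+0.0) + 2·(-285.8) = -571.6
ΔH° = (-1628.0) − (-571.6) = -1056.4 kJ/mol

ΔH° = -1056.4 kJ/mol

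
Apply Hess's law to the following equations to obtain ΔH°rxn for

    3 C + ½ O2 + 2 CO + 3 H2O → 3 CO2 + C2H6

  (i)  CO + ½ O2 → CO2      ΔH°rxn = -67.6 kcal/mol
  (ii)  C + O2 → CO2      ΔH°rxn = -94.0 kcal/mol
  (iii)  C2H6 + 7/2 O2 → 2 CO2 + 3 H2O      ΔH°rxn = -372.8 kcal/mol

(i) × 2 (scale by 2 for the 2 CO): (2)·(-67.6) = -135.2 kcal/mol
(ii) × 3 (×3 to match 3 C in the target): (3)·(-94.0) = -282.0 kcal/mol
(iii) reversed (reverse to put C2H6 on the product side): +372.8 kcal/mol
Summing the manipulated equations, ΔH°rxn = (-135.2) + (-282.0) + (+372.8) = -44.4 kcal/mol

ΔH°rxn = -44.4 kcal/mol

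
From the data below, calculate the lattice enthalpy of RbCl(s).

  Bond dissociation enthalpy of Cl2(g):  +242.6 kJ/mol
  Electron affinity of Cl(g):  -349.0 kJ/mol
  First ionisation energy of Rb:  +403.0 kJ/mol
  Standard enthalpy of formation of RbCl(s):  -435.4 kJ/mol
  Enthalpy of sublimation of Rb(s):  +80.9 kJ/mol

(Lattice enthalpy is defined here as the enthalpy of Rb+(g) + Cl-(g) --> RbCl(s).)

ΔHf° = 1·ΔHsub + 1·(ΣIE) + 1/2·D(Cl2) + 1·EA + U
-435.4 = 1·(+80.9) + 1·(+403.0) + 1/2·(+242.6) + 1·(-349.0) + U
U = -435.4 − (+256.2) = -691.6 kJ/mol

U = -691.6 kJ/mol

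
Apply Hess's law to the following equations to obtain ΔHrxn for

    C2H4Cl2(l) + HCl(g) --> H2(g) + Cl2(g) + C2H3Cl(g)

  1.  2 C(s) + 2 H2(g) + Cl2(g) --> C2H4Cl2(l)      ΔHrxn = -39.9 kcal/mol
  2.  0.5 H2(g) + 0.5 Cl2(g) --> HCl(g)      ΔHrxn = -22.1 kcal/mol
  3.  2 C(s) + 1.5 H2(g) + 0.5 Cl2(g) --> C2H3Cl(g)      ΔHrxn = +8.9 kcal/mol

ΔHrxn = 70.9 kcal/mol

eq. 1 reversed (reverse to put C2H4Cl2(l) on the reactant side): +39.9 kcal/mol
eq. 2 reversed (reverse to put HCl(g) on the reactant side): +22.1 kcal/mol
eq. 3 as written (C2H3Cl(g) already on the product side): +8.9 kcal/mol
By Hess's law, ΔHrxn = (+39.9) + (+22.1) + (+8.9) = 70.9 kcal/mol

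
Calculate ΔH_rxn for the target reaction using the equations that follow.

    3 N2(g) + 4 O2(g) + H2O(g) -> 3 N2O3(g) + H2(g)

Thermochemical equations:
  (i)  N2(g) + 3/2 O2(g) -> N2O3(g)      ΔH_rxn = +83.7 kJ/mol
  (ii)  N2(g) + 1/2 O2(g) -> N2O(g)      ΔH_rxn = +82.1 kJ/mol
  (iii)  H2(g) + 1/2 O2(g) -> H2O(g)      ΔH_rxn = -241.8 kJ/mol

(i) × 3 (scale by 3 for the 3 N2O3(g)): (3)·(+83.7) = +251.1 kJ/mol
(ii): not needed (N2O(g) appears nowhere else).
(iii) reversed (H2O(g) must end up as a reactant): +241.8 kJ/mol
Summing the manipulated equations, ΔH_rxn = (3)·(+83.7) + (-1)·(-241.8) = 492.9 kJ/mol

ΔH_rxn = 492.9 kJ/mol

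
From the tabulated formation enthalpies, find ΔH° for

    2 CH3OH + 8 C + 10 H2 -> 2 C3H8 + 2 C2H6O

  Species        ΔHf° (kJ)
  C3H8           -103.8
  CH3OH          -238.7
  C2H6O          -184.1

ΔH° = -98.4 kJ

Products: 2·(-103.8) + 2·(-184.1) = -575.8
Reactants: 2·(-238.7) + 8·(+0.0) + 10·(+0.0) = -477.4
ΔH° = (-575.8) − (-477.4) = -98.4 kJ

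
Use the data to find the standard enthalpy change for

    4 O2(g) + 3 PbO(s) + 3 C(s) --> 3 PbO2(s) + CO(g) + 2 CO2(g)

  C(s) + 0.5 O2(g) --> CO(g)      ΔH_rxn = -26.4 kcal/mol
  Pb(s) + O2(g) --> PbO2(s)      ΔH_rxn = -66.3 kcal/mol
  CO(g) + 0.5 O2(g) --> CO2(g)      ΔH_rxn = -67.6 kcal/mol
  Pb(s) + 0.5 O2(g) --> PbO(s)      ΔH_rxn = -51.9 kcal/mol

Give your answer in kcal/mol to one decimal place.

ΔH_rxn = -257.6 kcal/mol

equation 1 × 3: (3)·(-26.4) = -79.2 kcal/mol
equation 2 × 3: (3)·(-66.3) = -198.9 kcal/mol
equation 3 × 2: (2)·(-67.6) = -135.2 kcal/mol
equation 4 reversed and × 3: (-3)·(-51.9) = +155.7 kcal/mol
ΔH_rxn = (-79.2) + (-198.9) + (-135.2) + (+155.7) = -257.6 kcal/mol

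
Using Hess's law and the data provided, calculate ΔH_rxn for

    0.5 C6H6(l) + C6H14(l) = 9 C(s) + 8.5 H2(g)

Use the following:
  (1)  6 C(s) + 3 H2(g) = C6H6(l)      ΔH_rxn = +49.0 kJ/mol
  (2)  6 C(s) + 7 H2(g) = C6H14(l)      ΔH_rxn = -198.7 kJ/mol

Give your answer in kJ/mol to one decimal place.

(1) reversed and × 1/2: (-1/2)·(+49.0) = -24.5 kJ/mol
(2) reversed: +198.7 kJ/mol
ΔH_rxn = (-24.5) + (+198.7) = 174.2 kJ/mol

ΔH_rxn = 174.2 kJ/mol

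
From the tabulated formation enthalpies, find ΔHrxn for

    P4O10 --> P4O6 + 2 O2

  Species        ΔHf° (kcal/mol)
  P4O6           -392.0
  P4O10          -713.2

ΔHrxn = 321.2 kcal/mol

ΔH°rxn = Σ nΔHf°(products) − Σ nΔHf°(reactants).
Products: 1·(-392.0) + 2·(+0.0) = -392.0
Reactants: 1·(-713.2) = -713.2
ΔHrxn = (-392.0) − (-713.2) = 321.2 kcal/mol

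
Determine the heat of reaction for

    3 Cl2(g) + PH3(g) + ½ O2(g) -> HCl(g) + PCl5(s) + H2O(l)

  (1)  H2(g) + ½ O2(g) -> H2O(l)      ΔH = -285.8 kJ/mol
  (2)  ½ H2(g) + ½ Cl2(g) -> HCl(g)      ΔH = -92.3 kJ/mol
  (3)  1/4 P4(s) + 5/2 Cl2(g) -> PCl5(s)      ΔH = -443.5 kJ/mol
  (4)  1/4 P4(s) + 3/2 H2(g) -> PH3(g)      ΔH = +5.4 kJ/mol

ΔH = -827.0 kJ/mol

(1) as written: -285.8 kJ/mol
(2) as written: -92.3 kJ/mol
(3) as written: -443.5 kJ/mol
(4) reversed: -5.4 kJ/mol
ΔH = (1)·(-285.8) + (1)·(-92.3) + (1)·(-443.5) + (-1)·(+5.4) = -827.0 kJ/mol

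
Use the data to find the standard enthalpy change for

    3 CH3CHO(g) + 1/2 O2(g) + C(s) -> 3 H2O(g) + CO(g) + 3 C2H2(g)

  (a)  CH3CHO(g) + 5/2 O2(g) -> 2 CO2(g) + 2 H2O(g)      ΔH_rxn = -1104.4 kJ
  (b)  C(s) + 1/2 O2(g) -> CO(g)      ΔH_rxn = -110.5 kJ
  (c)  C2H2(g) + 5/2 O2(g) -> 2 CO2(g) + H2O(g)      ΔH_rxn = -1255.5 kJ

ΔH_rxn = 342.8 kJ

(a) × 3: (3)·(-1104.4) = -3313.2 kJ
(b) as written: -110.5 kJ
(c) reversed and × 3: (-3)·(-1255.5) = +3766.5 kJ
Summing the manipulated equations, ΔH_rxn = (-3313.2) + (-110.5) + (+3766.5) = 342.8 kJ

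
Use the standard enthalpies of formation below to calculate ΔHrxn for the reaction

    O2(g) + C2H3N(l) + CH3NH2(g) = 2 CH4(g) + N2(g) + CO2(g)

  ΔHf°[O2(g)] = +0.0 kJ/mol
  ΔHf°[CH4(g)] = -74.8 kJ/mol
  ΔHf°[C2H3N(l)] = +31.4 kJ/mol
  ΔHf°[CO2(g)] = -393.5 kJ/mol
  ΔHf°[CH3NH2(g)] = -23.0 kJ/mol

ΔHrxn = -551.5 kJ/mol

Products: 2·(-74.8) + 1·(+0.0) + 1·(-393.5) = -543.1
Reactants: 1·(+0.0) + 1·(+31.4) + 1·(-23.0) = +8.4
ΔHrxn = (-543.1) − (+8.4) = -551.5 kJ/mol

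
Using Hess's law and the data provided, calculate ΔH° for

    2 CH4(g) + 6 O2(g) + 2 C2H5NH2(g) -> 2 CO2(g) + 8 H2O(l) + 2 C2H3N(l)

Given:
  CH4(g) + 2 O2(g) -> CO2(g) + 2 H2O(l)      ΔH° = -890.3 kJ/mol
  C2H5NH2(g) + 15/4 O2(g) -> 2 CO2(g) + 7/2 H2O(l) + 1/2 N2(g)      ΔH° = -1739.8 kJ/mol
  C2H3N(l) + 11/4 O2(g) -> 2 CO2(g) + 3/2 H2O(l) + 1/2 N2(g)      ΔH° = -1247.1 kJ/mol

equation 1 × 2: (2)·(-890.3) = -1780.6 kJ/mol
equation 2 × 2: (2)·(-1739.8) = -3479.6 kJ/mol
equation 3 reversed and × 2: (-2)·(-1247.1) = +2494.2 kJ/mol
ΔH° = (2)·(-890.3) + (2)·(-1739.8) + (-2)·(-1247.1) = -2766.0 kJ/mol

ΔH° = -2766.0 kJ/mol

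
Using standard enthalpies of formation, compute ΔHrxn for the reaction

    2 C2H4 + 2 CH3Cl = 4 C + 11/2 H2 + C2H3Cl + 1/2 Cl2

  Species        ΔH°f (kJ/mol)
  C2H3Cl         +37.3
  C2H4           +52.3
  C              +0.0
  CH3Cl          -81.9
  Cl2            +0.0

Products: 4·(+0.0) + 11/2·(+0.0) + 1·(+37.3) + 1/2·(+0.0) = +37.3
Reactants: 2·(+52.3) + 2·(-81.9) = -59.2
ΔHrxn = (+37.3) − (-59.2) = 96.5 kJ/mol

ΔHrxn = 96.5 kJ/mol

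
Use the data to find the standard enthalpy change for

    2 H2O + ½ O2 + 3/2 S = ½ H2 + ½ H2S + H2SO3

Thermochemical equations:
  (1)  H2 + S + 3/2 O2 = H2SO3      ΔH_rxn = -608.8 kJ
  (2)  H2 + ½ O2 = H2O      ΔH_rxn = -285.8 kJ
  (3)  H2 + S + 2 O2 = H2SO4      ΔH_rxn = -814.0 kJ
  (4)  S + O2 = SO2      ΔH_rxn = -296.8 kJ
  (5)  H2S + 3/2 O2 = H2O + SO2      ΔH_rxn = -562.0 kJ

ΔH_rxn = -47.5 kJ

(1) as written (H2SO3 already on the product side): -608.8 kJ
(2) reversed and × 3/2: (-3/2)·(-285.8) = +428.7 kJ
(3): not needed (H2SO4 appears nowhere else).
(4) × 1/2: (1/2)·(-296.8) = -148.4 kJ
(5) reversed and × 1/2 (H2S must end up as a product; ×1/2 to match 1/2 H2S in the target): (-1/2)·(-562.0) = +281.0 kJ
Combining the equations, ΔH_rxn = (-608.8) + (+428.7) + (-148.4) + (+281.0) = -47.5 kJ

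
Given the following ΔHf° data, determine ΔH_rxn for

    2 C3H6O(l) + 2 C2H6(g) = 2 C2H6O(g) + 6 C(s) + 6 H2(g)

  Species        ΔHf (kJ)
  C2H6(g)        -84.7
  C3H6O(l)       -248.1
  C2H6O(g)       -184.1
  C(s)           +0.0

ΔH°rxn = Σ nΔHf°(products) − Σ nΔHf°(reactants).
Products: 2·(-184.1) + 6·(+0.0) + 6·(+0.0) = -368.2
Reactants: 2·(-248.1) + 2·(-84.7) = -665.6
ΔH_rxn = (-368.2) − (-665.6) = 297.4 kJ

ΔH_rxn = 297.4 kJ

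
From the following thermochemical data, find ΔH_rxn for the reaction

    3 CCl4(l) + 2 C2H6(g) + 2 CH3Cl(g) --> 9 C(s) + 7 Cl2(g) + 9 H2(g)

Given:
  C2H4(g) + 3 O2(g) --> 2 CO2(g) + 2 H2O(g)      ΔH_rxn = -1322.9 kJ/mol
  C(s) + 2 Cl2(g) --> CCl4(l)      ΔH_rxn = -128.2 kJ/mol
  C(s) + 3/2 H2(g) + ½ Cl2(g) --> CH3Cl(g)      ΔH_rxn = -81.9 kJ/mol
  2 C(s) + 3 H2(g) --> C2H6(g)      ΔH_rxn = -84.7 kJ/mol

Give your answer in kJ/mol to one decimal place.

ΔH_rxn = 717.8 kJ/mol

equation 1: not needed (O2(g) appears nowhere else).
equation 2 reversed and × 3 (CCl4(l) must end up as a reactant; scale by 3 for the 3 CCl4(l)): (-3)·(-128.2) = +384.6 kJ/mol
equation 3 reversed and × 2 (reverse to put CH3Cl(g) on the reactant side; ×2 to match 2 CH3Cl(g) in the target): (-2)·(-81.9) = +163.8 kJ/mol
equation 4 reversed and × 2 (C2H6(g) must end up as a reactant; ×2 to match 2 C2H6(g) in the target): (-2)·(-84.7) = +169.4 kJ/mol
ΔH_rxn = (+384.6) + (+163.8) + (+169.4) = 717.8 kJ/mol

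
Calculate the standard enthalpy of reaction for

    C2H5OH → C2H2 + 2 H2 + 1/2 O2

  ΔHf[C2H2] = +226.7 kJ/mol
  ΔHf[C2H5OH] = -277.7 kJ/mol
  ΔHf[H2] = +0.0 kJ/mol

ΔH° = 504.4 kJ/mol

Products: 1·(+226.7) + 2·(+0.0) + 1/2·(+0.0) = +226.7
Reactants: 1·(-277.7) = -277.7
ΔH° = (+226.7) − (-277.7) = 504.4 kJ/mol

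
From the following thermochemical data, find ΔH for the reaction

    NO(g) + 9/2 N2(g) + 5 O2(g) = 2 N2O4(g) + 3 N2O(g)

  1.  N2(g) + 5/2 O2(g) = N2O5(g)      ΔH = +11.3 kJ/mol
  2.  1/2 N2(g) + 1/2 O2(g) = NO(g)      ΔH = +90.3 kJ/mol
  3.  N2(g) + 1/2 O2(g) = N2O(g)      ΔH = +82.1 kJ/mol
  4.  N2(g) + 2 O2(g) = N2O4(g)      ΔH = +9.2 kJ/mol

eq. 1: not needed (N2O5(g) appears nowhere else).
eq. 2 reversed (reverse to put NO(g) on the reactant side): -90.3 kJ/mol
eq. 3 × 3 (scale by 3 for the 3 N2O(g)): (3)·(+82.1) = +246.3 kJ/mol
eq. 4 × 2 (×2 to match 2 N2O4(g) in the target): (2)·(+9.2) = +18.4 kJ/mol
ΔH = (-90.3) + (+246.3) + (+18.4) = 174.4 kJ/mol

ΔH = 174.4 kJ/mol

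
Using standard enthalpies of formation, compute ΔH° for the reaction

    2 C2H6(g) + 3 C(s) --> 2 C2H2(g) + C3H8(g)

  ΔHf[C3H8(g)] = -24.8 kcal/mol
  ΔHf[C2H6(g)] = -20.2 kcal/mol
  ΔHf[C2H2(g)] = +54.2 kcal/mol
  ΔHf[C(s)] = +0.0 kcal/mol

Products: 2·(+54.2) + 1·(-24.8) = +83.6
Reactants: 2·(-20.2) + 3·(+0.0) = -40.4
ΔH° = (+83.6) − (-40.4) = 124.0 kcal/mol

ΔH° = 124.0 kcal/mol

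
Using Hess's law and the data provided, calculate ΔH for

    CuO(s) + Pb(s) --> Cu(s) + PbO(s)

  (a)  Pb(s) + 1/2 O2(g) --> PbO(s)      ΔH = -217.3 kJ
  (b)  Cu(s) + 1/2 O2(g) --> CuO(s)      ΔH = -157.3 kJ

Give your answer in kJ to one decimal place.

ΔH = -60.0 kJ

(a) as written: -217.3 kJ
(b) reversed: +157.3 kJ
ΔH = (1)·(-217.3) + (-1)·(-157.3) = -60.0 kJ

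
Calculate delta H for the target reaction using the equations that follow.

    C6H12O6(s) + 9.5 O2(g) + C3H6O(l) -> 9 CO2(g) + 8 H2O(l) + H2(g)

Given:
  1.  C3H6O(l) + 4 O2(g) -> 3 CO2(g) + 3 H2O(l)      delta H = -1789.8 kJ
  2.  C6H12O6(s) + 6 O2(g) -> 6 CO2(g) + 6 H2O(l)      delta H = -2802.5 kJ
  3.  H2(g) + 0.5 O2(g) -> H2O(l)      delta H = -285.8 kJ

delta H = -4306.5 kJ

eq. 1 as written (C3H6O(l) already on the reactant side): -1789.8 kJ
eq. 2 as written (C6H12O6(s) already on the reactant side): -2802.5 kJ
eq. 3 reversed (reverse to put H2(g) on the product side): +285.8 kJ
delta H = (-1789.8) + (-2802.5) + (+285.8) = -4306.5 kJ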